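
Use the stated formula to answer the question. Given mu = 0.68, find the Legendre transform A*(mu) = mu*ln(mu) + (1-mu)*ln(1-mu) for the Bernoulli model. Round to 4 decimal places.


Legendre transform for Bernoulli:
A*(mu) = mu*log(mu) + (1-mu)*log(1-mu).
mu = 0.68, 1-mu = 0.32.
mu*log(mu) = 0.68*log(0.68) = -0.26225.
(1-mu)*log(1-mu) = 0.32*log(0.32) = -0.364619.
A* = -0.26225 + -0.364619 = -0.6269

-0.6269


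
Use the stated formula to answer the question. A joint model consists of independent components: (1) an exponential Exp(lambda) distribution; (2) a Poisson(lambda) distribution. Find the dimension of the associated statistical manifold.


The dimension of a statistical manifold equals the number of free
(independent) real parameters of the model. For a product of independent
blocks the parameter counts add.
- exponential (lambda): 1.
- Poisson (lambda): 1.
Total = 1 + 1 = 2.
Dimension = 2

2


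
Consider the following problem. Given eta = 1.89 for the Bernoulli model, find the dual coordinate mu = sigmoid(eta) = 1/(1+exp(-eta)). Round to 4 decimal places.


Dual coordinate (expectation parameter) for Bernoulli:
mu = 1/(1+exp(-eta)).
eta = 1.89.
exp(-eta) = exp(-1.89) = 0.151072.
mu = 1/(1+0.151072) = 0.8688

0.8688


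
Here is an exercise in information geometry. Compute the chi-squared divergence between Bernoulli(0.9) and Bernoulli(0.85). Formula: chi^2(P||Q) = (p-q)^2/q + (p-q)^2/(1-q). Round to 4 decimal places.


Chi-squared divergence between Bernoulli distributions:
chi^2 = (p-q)^2/q + (p-q)^2/(1-q).
p = 0.9, q = 0.85, p-q = 0.05.
(p-q)^2 = 0.0025.
term1 = 0.0025/0.85 = 0.002941.
term2 = 0.0025/0.15 = 0.016667.
chi^2 = 0.002941 + 0.016667 = 0.0196

0.0196


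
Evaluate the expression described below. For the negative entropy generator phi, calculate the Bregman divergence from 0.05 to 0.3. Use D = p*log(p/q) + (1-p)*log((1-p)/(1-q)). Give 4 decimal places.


Bregman divergence with negative entropy generator:
D = p*log(p/q) + (1-p)*log((1-p)/(1-q)).
p = 0.05, q = 0.3.
p*log(p/q) = 0.05*log(0.05/0.3) = -0.089588.
(1-p)*log((1-p)/(1-q)) = 0.95*log(0.95/0.7) = 0.290113.
D = -0.089588 + 0.290113 = 0.2005

0.2005


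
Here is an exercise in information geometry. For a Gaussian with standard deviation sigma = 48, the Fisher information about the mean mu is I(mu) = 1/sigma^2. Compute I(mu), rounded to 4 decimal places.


The Fisher information for the mean of a normal distribution is I(mu) = 1/sigma^2.
sigma = 48, so sigma^2 = 2304.
I(mu) = 1/2304 = 0.0004

0.0004


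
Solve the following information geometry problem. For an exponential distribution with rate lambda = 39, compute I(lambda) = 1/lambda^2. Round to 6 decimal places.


Fisher information for exponential: I(lambda) = 1/lambda^2.
lambda = 39, lambda^2 = 1521.
I = 1/1521 = 0.000657

0.000657


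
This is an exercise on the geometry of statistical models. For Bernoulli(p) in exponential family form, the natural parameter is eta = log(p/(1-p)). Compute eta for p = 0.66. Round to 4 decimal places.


Natural parameter for Bernoulli: eta = log(p/(1-p)).
p = 0.66, 1-p = 0.34.
p/(1-p) = 1.941176.
eta = log(1.941176) = 0.6633

0.6633


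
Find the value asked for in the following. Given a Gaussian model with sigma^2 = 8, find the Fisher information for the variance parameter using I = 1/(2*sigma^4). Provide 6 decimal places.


Fisher information for variance: I(sigma^2) = 1/(2*sigma^4).
sigma^2 = 8, so sigma^4 = 64.
I = 1/(2*64) = 1/128 = 0.007813

0.007813


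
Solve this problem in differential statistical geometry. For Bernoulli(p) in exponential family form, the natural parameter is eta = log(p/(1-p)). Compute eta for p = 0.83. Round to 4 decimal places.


Natural parameter for Bernoulli: eta = log(p/(1-p)).
p = 0.83, 1-p = 0.17.
p/(1-p) = 4.882353.
eta = log(4.882353) = 1.5856

1.5856


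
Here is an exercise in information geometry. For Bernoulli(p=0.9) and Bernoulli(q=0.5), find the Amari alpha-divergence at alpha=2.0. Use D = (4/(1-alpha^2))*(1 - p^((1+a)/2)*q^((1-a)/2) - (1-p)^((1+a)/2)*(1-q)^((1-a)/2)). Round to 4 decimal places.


Amari alpha-divergence:
D = (4/(1-alpha^2))*(1 - p^((1+a)/2)*q^((1-a)/2) - (1-p)^((1+a)/2)*(1-q)^((1-a)/2)).
alpha = 2.0, p = 0.9, q = 0.5.
e1 = (1+alpha)/2 = 1.5, e2 = (1-alpha)/2 = -0.5.
t1 = p^e1 * q^e2 = 0.9^1.5 * 0.5^-0.5 = 1.207477.
t2 = (1-p)^e1 * (1-q)^e2 = 0.1^1.5 * 0.5^-0.5 = 0.044721.
4/(1-alpha^2) = -1.333333.
D = -1.333333*(1 - 1.207477 - 0.044721) = 0.3363

0.3363


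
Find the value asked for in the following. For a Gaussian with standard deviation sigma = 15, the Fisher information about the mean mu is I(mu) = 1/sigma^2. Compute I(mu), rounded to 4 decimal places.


The Fisher information for the mean of a normal distribution is I(mu) = 1/sigma^2.
sigma = 15, so sigma^2 = 225.
I(mu) = 1/225 = 0.0044

0.0044


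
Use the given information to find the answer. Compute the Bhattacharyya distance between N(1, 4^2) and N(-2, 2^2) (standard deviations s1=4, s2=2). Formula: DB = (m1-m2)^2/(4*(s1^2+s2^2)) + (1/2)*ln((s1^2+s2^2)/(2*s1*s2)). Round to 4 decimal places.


Bhattacharyya distance between two Gaussians:
DB = (m1-m2)^2/(4*(s1^2+s2^2)) + (1/2)*ln((s1^2+s2^2)/(2*s1*s2)).
(m1-m2)^2 = (3)^2 = 9.
s1^2+s2^2 = 16 + 4 = 20.
term1 = 9/80 = 0.1125.
term2 = 0.5*ln(20/16.0) = 0.111572.
DB = 0.1125 + 0.111572 = 0.2241

0.2241


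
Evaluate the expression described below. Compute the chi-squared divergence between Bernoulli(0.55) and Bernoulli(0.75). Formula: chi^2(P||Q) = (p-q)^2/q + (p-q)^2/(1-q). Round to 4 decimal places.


Chi-squared divergence between Bernoulli distributions:
chi^2 = (p-q)^2/q + (p-q)^2/(1-q).
p = 0.55, q = 0.75, p-q = -0.2.
(p-q)^2 = 0.04.
term1 = 0.04/0.75 = 0.053333.
term2 = 0.04/0.25 = 0.16.
chi^2 = 0.053333 + 0.16 = 0.2133

0.2133


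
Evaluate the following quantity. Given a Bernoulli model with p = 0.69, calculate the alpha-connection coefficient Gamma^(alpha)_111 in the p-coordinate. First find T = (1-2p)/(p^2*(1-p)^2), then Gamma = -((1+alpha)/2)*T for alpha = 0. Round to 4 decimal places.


Skewness (Amari-Chentsov) tensor: T = (1-2p)/(p^2*(1-p)^2).
p = 0.69, 1-2p = -0.38, p^2 = 0.4761, (1-p)^2 = 0.0961.
T = -0.38/(0.4761 * 0.0961) = -8.305428.
In the p-coordinate, Gamma^(alpha) = Gamma^(0) - (alpha/2)*T with Gamma^(0) = (1/2)*g'(p) = -T/2,
so Gamma^(alpha) = -((1+alpha)/2)*T.
alpha = 0, -(1+alpha)/2 = -0.5.
Gamma = -0.5 * -8.305428 = 4.1527

4.1527


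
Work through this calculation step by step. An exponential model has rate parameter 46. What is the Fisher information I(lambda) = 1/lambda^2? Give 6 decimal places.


Fisher information for exponential: I(lambda) = 1/lambda^2.
lambda = 46, lambda^2 = 2116.
I = 1/2116 = 0.000473

0.000473


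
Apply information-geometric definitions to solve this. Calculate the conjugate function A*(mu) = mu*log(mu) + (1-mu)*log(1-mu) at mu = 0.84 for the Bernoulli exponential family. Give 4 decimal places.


Legendre transform for Bernoulli:
A*(mu) = mu*log(mu) + (1-mu)*log(1-mu).
mu = 0.84, 1-mu = 0.16.
mu*log(mu) = 0.84*log(0.84) = -0.146457.
(1-mu)*log(1-mu) = 0.16*log(0.16) = -0.293213.
A* = -0.146457 + -0.293213 = -0.4397

-0.4397


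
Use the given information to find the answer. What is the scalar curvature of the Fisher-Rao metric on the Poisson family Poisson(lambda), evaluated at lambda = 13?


This family has a single free parameter, so its statistical manifold
is 1-dimensional. The Riemann curvature tensor of any 1-dimensional
Riemannian manifold vanishes identically, so R = 0.

0


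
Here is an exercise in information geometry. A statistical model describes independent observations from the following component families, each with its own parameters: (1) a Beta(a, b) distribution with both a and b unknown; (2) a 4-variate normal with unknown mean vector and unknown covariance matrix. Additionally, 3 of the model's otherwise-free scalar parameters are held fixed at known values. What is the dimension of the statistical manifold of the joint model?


The dimension of a statistical manifold equals the number of free
(independent) real parameters of the model. For a product of independent
blocks the parameter counts add.
- Beta (a, b): 2.
- 4-variate normal: 4 (mean) + 4*5/2 = 10 (symmetric covariance) = 14.
Total = 2 + 14 = 16.
3 parameter(s) fixed at known values: 16 - 3 = 13.
Dimension = 13

13


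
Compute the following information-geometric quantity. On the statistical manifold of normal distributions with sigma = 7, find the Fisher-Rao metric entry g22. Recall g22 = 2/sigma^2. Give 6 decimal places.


For the 2-parameter normal family, the Fisher metric has:
  g11 = 1/sigma^2, g22 = 2/sigma^2.
sigma = 7, sigma^2 = 49.
g22 = 0.040816

0.040816


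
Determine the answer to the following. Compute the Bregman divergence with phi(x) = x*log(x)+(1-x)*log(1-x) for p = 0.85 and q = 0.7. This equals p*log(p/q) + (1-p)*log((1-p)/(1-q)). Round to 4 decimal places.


Bregman divergence with negative entropy generator:
D = p*log(p/q) + (1-p)*log((1-p)/(1-q)).
p = 0.85, q = 0.7.
p*log(p/q) = 0.85*log(0.85/0.7) = 0.165033.
(1-p)*log((1-p)/(1-q)) = 0.15*log(0.15/0.3) = -0.103972.
D = 0.165033 + -0.103972 = 0.0611

0.0611


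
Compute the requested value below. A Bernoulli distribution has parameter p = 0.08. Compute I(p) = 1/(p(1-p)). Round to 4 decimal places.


For Bernoulli(p), Fisher information is I(p) = 1/(p*(1-p)).
p = 0.08, 1-p = 0.92.
p*(1-p) = 0.0736.
I(p) = 1/0.0736 = 13.5870

13.5870


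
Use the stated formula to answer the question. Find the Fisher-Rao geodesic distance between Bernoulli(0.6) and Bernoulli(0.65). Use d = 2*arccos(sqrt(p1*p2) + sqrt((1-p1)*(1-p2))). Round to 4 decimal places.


Geodesic distance on Bernoulli manifold:
d(p1,p2) = 2*arccos(sqrt(p1*p2) + sqrt((1-p1)*(1-p2))).
sqrt(p1*p2) = sqrt(0.6*0.65) = 0.6245.
sqrt((1-p1)*(1-p2)) = sqrt(0.4*0.35) = 0.374166.
arg = 0.6245 + 0.374166 = 0.998666.
d = 2*arccos(0.998666) = 0.1033

0.1033


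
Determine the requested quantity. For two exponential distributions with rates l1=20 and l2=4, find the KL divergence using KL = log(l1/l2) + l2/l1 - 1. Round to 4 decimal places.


KL divergence for exponential family:
KL = log(l1/l2) + l2/l1 - 1.
log(20/4) = 1.609438.
4/20 = 0.2.
KL = 1.609438 + 0.2 - 1 = 0.8094

0.8094


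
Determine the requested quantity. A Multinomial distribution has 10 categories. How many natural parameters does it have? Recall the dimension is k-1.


Exponential family dimension calculation:
For Multinomial with k=10 categories, dim = k-1 = 9.

9


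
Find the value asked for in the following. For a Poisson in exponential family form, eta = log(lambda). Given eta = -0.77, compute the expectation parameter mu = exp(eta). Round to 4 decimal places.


Expectation parameter for Poisson exponential family:
mu = exp(eta).
eta = -0.77.
mu = exp(-0.77) = 0.4630

0.4630


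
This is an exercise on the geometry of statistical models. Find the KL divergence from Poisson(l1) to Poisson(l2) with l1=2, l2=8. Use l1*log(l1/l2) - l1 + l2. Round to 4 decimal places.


KL divergence for Poisson:
KL = l1*log(l1/l2) - l1 + l2.
l1 = 2, l2 = 8.
log(2/8) = -1.386294.
l1*log(l1/l2) = 2 * -1.386294 = -2.772589.
KL = -2.772589 - 2 + 8 = 3.2274

3.2274


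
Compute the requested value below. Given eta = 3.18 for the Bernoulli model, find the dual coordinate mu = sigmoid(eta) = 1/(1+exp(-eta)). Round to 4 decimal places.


Dual coordinate (expectation parameter) for Bernoulli:
mu = 1/(1+exp(-eta)).
eta = 3.18.
exp(-eta) = exp(-3.18) = 0.041586.
mu = 1/(1+0.041586) = 0.9601

0.9601


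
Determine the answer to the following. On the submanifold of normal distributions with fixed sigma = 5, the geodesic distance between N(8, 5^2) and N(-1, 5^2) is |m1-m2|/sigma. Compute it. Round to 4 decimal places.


On the fixed-variance normal subfamily, geodesic distance = |m1-m2|/sigma.
|8 - -1| = 9.
sigma = 5.
d = 9/5 = 1.8000

1.8000


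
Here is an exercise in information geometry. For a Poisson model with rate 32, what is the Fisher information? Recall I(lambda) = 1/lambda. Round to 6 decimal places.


Fisher information for Poisson: I(lambda) = 1/lambda.
lambda = 32.
I(lambda) = 1/32 = 0.031250

0.031250


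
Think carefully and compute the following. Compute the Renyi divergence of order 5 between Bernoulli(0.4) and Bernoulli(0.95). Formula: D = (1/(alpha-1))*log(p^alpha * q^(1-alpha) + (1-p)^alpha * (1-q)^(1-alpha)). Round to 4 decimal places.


Renyi divergence of order alpha between Bernoulli distributions:
D = (1/(alpha-1))*log(p^alpha * q^(1-alpha) + (1-p)^alpha * (1-q)^(1-alpha)).
alpha = 5, p = 0.4, q = 0.95.
p^alpha * q^(1-alpha) = 0.4^5 * 0.95^-4 = 0.012572.
(1-p)^alpha * (1-q)^(1-alpha) = 0.6^5 * 0.05^-4 = 12441.6.
sum = 0.012572 + 12441.6 = 12441.612572.
D = (1/4)*log(12441.612572) = 2.3572

2.3572


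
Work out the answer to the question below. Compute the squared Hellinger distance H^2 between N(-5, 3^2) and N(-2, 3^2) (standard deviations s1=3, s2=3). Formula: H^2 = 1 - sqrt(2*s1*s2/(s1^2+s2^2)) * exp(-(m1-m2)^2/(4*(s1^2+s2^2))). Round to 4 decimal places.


Squared Hellinger distance for Gaussians:
H^2 = 1 - sqrt(2*s1*s2/(s1^2+s2^2)) * exp(-(m1-m2)^2/(4*(s1^2+s2^2))).
s1^2 = 9, s2^2 = 9, s1^2+s2^2 = 18.
sqrt(2*3*3/(18)) = 1.0.
(m1-m2)^2 = (-3)^2 = 9.
exp(-9/(4*18)) = exp(-0.125) = 0.882497.
H^2 = 1 - 1.0*0.882497 = 0.1175

0.1175


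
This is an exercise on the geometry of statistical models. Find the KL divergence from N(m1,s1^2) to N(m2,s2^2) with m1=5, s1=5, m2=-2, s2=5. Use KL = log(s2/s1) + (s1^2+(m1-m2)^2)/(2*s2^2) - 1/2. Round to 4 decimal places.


KL divergence between normal distributions:
KL = log(s2/s1) + (s1^2 + (m1-m2)^2)/(2*s2^2) - 1/2.
log(5/5) = 0.0.
(5^2 + (5--2)^2)/(2*5^2) = (25 + 49)/50 = 1.48.
KL = 0.0 + 1.48 - 0.5 = 0.9800

0.9800


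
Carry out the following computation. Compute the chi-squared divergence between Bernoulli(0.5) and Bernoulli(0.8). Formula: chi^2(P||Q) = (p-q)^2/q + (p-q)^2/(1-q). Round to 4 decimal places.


Chi-squared divergence between Bernoulli distributions:
chi^2 = (p-q)^2/q + (p-q)^2/(1-q).
p = 0.5, q = 0.8, p-q = -0.3.
(p-q)^2 = 0.09.
term1 = 0.09/0.8 = 0.1125.
term2 = 0.09/0.2 = 0.45.
chi^2 = 0.1125 + 0.45 = 0.5625

0.5625


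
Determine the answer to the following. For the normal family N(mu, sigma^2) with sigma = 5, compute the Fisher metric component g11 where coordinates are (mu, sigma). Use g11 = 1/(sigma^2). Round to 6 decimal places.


For the 2-parameter normal family, the Fisher metric has:
  g11 = 1/sigma^2, g22 = 2/sigma^2.
sigma = 5, sigma^2 = 25.
g11 = 0.040000

0.040000


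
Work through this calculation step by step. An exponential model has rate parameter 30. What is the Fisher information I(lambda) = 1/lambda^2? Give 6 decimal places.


Fisher information for exponential: I(lambda) = 1/lambda^2.
lambda = 30, lambda^2 = 900.
I = 1/900 = 0.001111

0.001111


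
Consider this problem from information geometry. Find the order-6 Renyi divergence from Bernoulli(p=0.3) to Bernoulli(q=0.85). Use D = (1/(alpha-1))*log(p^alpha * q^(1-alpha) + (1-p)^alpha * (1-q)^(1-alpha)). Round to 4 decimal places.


Renyi divergence of order alpha between Bernoulli distributions:
D = (1/(alpha-1))*log(p^alpha * q^(1-alpha) + (1-p)^alpha * (1-q)^(1-alpha)).
alpha = 6, p = 0.3, q = 0.85.
p^alpha * q^(1-alpha) = 0.3^6 * 0.85^-5 = 0.001643.
(1-p)^alpha * (1-q)^(1-alpha) = 0.7^6 * 0.15^-5 = 1549.287243.
sum = 0.001643 + 1549.287243 = 1549.288886.
D = (1/5)*log(1549.288886) = 1.4691

1.4691


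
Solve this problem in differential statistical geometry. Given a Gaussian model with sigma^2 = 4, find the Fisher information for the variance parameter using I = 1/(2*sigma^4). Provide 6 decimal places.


Fisher information for variance: I(sigma^2) = 1/(2*sigma^4).
sigma^2 = 4, so sigma^4 = 16.
I = 1/(2*16) = 1/32 = 0.031250

0.031250


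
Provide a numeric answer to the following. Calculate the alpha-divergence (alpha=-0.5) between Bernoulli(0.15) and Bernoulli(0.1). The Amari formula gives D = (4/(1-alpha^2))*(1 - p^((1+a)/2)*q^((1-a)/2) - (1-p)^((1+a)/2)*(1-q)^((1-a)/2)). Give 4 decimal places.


Amari alpha-divergence:
D = (4/(1-alpha^2))*(1 - p^((1+a)/2)*q^((1-a)/2) - (1-p)^((1+a)/2)*(1-q)^((1-a)/2)).
alpha = -0.5, p = 0.15, q = 0.1.
e1 = (1+alpha)/2 = 0.25, e2 = (1-alpha)/2 = 0.75.
t1 = p^e1 * q^e2 = 0.15^0.25 * 0.1^0.75 = 0.110668.
t2 = (1-p)^e1 * (1-q)^e2 = 0.85^0.25 * 0.9^0.75 = 0.887231.
4/(1-alpha^2) = 5.333333.
D = 5.333333*(1 - 0.110668 - 0.887231) = 0.0112

0.0112


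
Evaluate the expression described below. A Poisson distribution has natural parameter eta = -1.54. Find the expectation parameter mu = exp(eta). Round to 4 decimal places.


Expectation parameter for Poisson exponential family:
mu = exp(eta).
eta = -1.54.
mu = exp(-1.54) = 0.2144

0.2144


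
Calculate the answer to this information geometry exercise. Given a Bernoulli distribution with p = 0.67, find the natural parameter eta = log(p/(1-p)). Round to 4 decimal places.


Natural parameter for Bernoulli: eta = log(p/(1-p)).
p = 0.67, 1-p = 0.33.
p/(1-p) = 2.030303.
eta = log(2.030303) = 0.7082

0.7082


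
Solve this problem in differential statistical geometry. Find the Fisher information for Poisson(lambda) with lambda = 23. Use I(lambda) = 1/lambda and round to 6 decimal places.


Fisher information for Poisson: I(lambda) = 1/lambda.
lambda = 23.
I(lambda) = 1/23 = 0.043478

0.043478


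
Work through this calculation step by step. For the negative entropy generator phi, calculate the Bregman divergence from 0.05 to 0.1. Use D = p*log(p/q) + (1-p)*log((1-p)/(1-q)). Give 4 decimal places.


Bregman divergence with negative entropy generator:
D = p*log(p/q) + (1-p)*log((1-p)/(1-q)).
p = 0.05, q = 0.1.
p*log(p/q) = 0.05*log(0.05/0.1) = -0.034657.
(1-p)*log((1-p)/(1-q)) = 0.95*log(0.95/0.9) = 0.051364.
D = -0.034657 + 0.051364 = 0.0167

0.0167


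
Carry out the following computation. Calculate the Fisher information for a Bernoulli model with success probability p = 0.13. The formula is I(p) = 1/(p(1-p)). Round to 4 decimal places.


For Bernoulli(p), Fisher information is I(p) = 1/(p*(1-p)).
p = 0.13, 1-p = 0.87.
p*(1-p) = 0.1131.
I(p) = 1/0.1131 = 8.8417

8.8417


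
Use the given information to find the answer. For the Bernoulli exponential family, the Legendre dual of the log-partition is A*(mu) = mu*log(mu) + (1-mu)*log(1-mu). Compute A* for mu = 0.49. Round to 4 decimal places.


Legendre transform for Bernoulli:
A*(mu) = mu*log(mu) + (1-mu)*log(1-mu).
mu = 0.49, 1-mu = 0.51.
mu*log(mu) = 0.49*log(0.49) = -0.349541.
(1-mu)*log(1-mu) = 0.51*log(0.51) = -0.343406.
A* = -0.349541 + -0.343406 = -0.6929

-0.6929


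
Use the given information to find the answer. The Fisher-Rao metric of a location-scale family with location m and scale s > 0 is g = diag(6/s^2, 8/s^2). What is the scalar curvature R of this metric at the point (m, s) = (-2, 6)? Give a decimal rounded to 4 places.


The metric has the form g = (A dm^2 + B ds^2)/s^2 with A = 6, B = 8.
Substitute u = sqrt(A/B)*m: g = B*(du^2 + ds^2)/s^2, i.e. B times the
Poincare upper half-plane metric, which has constant Gaussian curvature -1.
Scaling a 2D metric by a constant c divides the Gaussian curvature by c,
so K = -1/B = -1/(8) = -0.1250 everywhere (the point (m, s) = (-2, 6) is irrelevant:
the curvature is constant).
Scalar curvature in dimension 2: R = 2K = -2/(8) = -0.2500.

-0.2500


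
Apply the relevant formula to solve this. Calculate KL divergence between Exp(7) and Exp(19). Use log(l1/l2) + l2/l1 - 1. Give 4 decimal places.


KL divergence for exponential family:
KL = log(l1/l2) + l2/l1 - 1.
log(7/19) = -0.998529.
19/7 = 2.714286.
KL = -0.998529 + 2.714286 - 1 = 0.7158

0.7158


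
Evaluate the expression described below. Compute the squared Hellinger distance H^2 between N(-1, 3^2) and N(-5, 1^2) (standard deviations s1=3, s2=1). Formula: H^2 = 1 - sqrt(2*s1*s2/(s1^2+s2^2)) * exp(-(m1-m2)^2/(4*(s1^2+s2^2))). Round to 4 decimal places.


Squared Hellinger distance for Gaussians:
H^2 = 1 - sqrt(2*s1*s2/(s1^2+s2^2)) * exp(-(m1-m2)^2/(4*(s1^2+s2^2))).
s1^2 = 9, s2^2 = 1, s1^2+s2^2 = 10.
sqrt(2*3*1/(10)) = 0.774597.
(m1-m2)^2 = (4)^2 = 16.
exp(-16/(4*10)) = exp(-0.4) = 0.67032.
H^2 = 1 - 0.774597*0.67032 = 0.4808

0.4808


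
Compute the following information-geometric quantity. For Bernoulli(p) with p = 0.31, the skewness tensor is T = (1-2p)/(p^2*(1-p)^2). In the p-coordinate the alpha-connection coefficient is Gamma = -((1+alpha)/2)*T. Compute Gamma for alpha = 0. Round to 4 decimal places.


Skewness (Amari-Chentsov) tensor: T = (1-2p)/(p^2*(1-p)^2).
p = 0.31, 1-2p = 0.38, p^2 = 0.0961, (1-p)^2 = 0.4761.
T = 0.38/(0.0961 * 0.4761) = 8.305428.
In the p-coordinate, Gamma^(alpha) = Gamma^(0) - (alpha/2)*T with Gamma^(0) = (1/2)*g'(p) = -T/2,
so Gamma^(alpha) = -((1+alpha)/2)*T.
alpha = 0, -(1+alpha)/2 = -0.5.
Gamma = -0.5 * 8.305428 = -4.1527

-4.1527


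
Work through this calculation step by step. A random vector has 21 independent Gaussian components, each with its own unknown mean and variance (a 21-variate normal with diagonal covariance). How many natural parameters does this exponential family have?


Exponential family dimension calculation:
Each univariate normal has two natural parameters (mu/sigma^2 and -1/(2 sigma^2)).
With 21 independent components, dim = 2 * 21 = 42.

42


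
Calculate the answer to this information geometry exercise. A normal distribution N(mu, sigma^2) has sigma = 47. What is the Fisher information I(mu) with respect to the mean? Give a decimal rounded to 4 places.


The Fisher information for the mean of a normal distribution is I(mu) = 1/sigma^2.
sigma = 47, so sigma^2 = 2209.
I(mu) = 1/2209 = 0.0005

0.0005


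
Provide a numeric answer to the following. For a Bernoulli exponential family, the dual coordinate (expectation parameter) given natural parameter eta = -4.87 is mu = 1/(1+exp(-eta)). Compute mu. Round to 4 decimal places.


Dual coordinate (expectation parameter) for Bernoulli:
mu = 1/(1+exp(-eta)).
eta = -4.87.
exp(-eta) = exp(4.87) = 130.320917.
mu = 1/(1+130.320917) = 0.0076

0.0076


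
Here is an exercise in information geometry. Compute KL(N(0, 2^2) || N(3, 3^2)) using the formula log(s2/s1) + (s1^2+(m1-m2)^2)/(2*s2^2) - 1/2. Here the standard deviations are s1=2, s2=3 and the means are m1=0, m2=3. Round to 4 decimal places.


KL divergence between normal distributions:
KL = log(s2/s1) + (s1^2 + (m1-m2)^2)/(2*s2^2) - 1/2.
log(3/2) = 0.405465.
(2^2 + (0-3)^2)/(2*3^2) = (4 + 9)/18 = 0.722222.
KL = 0.405465 + 0.722222 - 0.5 = 0.6277

0.6277


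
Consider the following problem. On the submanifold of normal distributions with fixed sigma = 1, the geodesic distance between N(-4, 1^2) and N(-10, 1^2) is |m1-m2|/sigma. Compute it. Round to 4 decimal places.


On the fixed-variance normal subfamily, geodesic distance = |m1-m2|/sigma.
|-4 - -10| = 6.
sigma = 1.
d = 6/1 = 6.0000

6.0000


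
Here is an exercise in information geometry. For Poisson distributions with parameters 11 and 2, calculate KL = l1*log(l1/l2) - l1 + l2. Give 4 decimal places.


KL divergence for Poisson:
KL = l1*log(l1/l2) - l1 + l2.
l1 = 11, l2 = 2.
log(11/2) = 1.704748.
l1*log(l1/l2) = 11 * 1.704748 = 18.752229.
KL = 18.752229 - 11 + 2 = 9.7522

9.7522


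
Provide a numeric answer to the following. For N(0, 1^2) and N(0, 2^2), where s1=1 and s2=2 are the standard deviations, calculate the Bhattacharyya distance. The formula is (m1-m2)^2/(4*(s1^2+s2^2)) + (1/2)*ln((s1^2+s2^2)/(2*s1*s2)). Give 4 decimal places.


Bhattacharyya distance between two Gaussians:
DB = (m1-m2)^2/(4*(s1^2+s2^2)) + (1/2)*ln((s1^2+s2^2)/(2*s1*s2)).
(m1-m2)^2 = (0)^2 = 0.
s1^2+s2^2 = 1 + 4 = 5.
term1 = 0/20 = 0.0.
term2 = 0.5*ln(5/4.0) = 0.111572.
DB = 0.0 + 0.111572 = 0.1116

0.1116


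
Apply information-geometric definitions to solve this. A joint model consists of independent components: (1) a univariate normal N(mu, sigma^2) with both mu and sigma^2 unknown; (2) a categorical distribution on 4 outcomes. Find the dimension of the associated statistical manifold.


The dimension of a statistical manifold equals the number of free
(independent) real parameters of the model. For a product of independent
blocks the parameter counts add.
- normal (mu, sigma^2): 2.
- categorical on 4 outcomes (probabilities sum to 1): 4-1 = 3.
Total = 2 + 3 = 5.
Dimension = 5

5


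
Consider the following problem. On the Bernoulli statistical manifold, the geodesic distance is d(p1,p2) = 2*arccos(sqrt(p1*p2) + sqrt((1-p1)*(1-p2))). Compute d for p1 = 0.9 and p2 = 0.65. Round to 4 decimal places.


Geodesic distance on Bernoulli manifold:
d(p1,p2) = 2*arccos(sqrt(p1*p2) + sqrt((1-p1)*(1-p2))).
sqrt(p1*p2) = sqrt(0.9*0.65) = 0.764853.
sqrt((1-p1)*(1-p2)) = sqrt(0.1*0.35) = 0.187083.
arg = 0.764853 + 0.187083 = 0.951936.
d = 2*arccos(0.951936) = 0.6226

0.6226


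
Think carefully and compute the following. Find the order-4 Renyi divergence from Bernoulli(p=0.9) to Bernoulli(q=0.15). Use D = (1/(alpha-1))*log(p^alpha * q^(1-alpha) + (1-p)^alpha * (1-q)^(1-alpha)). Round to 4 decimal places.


Renyi divergence of order alpha between Bernoulli distributions:
D = (1/(alpha-1))*log(p^alpha * q^(1-alpha) + (1-p)^alpha * (1-q)^(1-alpha)).
alpha = 4, p = 0.9, q = 0.15.
p^alpha * q^(1-alpha) = 0.9^4 * 0.15^-3 = 194.4.
(1-p)^alpha * (1-q)^(1-alpha) = 0.1^4 * 0.85^-3 = 0.000163.
sum = 194.4 + 0.000163 = 194.400163.
D = (1/3)*log(194.400163) = 1.7566

1.7566


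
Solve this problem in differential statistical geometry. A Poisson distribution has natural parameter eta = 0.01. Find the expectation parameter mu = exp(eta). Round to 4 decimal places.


Expectation parameter for Poisson exponential family:
mu = exp(eta).
eta = 0.01.
mu = exp(0.01) = 1.0101

1.0101


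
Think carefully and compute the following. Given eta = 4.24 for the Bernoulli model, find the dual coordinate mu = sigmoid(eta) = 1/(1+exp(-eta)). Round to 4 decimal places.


Dual coordinate (expectation parameter) for Bernoulli:
mu = 1/(1+exp(-eta)).
eta = 4.24.
exp(-eta) = exp(-4.24) = 0.014408.
mu = 1/(1+0.014408) = 0.9858

0.9858


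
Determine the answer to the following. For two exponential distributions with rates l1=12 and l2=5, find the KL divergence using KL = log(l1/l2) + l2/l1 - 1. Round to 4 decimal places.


KL divergence for exponential family:
KL = log(l1/l2) + l2/l1 - 1.
log(12/5) = 0.875469.
5/12 = 0.416667.
KL = 0.875469 + 0.416667 - 1 = 0.2921

0.2921


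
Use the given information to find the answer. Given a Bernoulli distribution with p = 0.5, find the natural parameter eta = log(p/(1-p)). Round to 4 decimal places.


Natural parameter for Bernoulli: eta = log(p/(1-p)).
p = 0.5, 1-p = 0.5.
p/(1-p) = 1.0.
eta = log(1.0) = 0.0000

0.0000


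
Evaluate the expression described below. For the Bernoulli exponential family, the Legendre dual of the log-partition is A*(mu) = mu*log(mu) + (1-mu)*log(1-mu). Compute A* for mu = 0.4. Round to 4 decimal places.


Legendre transform for Bernoulli:
A*(mu) = mu*log(mu) + (1-mu)*log(1-mu).
mu = 0.4, 1-mu = 0.6.
mu*log(mu) = 0.4*log(0.4) = -0.366516.
(1-mu)*log(1-mu) = 0.6*log(0.6) = -0.306495.
A* = -0.366516 + -0.306495 = -0.6730

-0.6730


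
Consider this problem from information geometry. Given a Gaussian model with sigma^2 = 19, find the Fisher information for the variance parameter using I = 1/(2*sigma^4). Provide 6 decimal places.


Fisher information for variance: I(sigma^2) = 1/(2*sigma^4).
sigma^2 = 19, so sigma^4 = 361.
I = 1/(2*361) = 1/722 = 0.001385

0.001385


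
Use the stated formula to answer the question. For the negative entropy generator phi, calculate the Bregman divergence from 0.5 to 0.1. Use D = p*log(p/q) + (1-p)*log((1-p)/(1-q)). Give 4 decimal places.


Bregman divergence with negative entropy generator:
D = p*log(p/q) + (1-p)*log((1-p)/(1-q)).
p = 0.5, q = 0.1.
p*log(p/q) = 0.5*log(0.5/0.1) = 0.804719.
(1-p)*log((1-p)/(1-q)) = 0.5*log(0.5/0.9) = -0.293893.
D = 0.804719 + -0.293893 = 0.5108

0.5108


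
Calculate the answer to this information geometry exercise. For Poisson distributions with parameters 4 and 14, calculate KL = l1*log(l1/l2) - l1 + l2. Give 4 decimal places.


KL divergence for Poisson:
KL = l1*log(l1/l2) - l1 + l2.
l1 = 4, l2 = 14.
log(4/14) = -1.252763.
l1*log(l1/l2) = 4 * -1.252763 = -5.011052.
KL = -5.011052 - 4 + 14 = 4.9889

4.9889


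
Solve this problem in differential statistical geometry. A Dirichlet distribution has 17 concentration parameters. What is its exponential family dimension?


Exponential family dimension calculation:
Dirichlet with 17 components has 17 natural parameters.

17


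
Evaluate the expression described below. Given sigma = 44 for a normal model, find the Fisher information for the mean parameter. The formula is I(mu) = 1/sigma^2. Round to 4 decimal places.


The Fisher information for the mean of a normal distribution is I(mu) = 1/sigma^2.
sigma = 44, so sigma^2 = 1936.
I(mu) = 1/1936 = 0.0005

0.0005


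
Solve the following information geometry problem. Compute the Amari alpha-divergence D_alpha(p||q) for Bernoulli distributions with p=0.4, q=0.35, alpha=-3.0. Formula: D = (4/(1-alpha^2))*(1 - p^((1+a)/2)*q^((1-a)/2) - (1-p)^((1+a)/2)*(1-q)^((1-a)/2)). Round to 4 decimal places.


Amari alpha-divergence:
D = (4/(1-alpha^2))*(1 - p^((1+a)/2)*q^((1-a)/2) - (1-p)^((1+a)/2)*(1-q)^((1-a)/2)).
alpha = -3.0, p = 0.4, q = 0.35.
e1 = (1+alpha)/2 = -1.0, e2 = (1-alpha)/2 = 2.0.
t1 = p^e1 * q^e2 = 0.4^-1.0 * 0.35^2.0 = 0.30625.
t2 = (1-p)^e1 * (1-q)^e2 = 0.6^-1.0 * 0.65^2.0 = 0.704167.
4/(1-alpha^2) = -0.5.
D = -0.5*(1 - 0.30625 - 0.704167) = 0.0052

0.0052


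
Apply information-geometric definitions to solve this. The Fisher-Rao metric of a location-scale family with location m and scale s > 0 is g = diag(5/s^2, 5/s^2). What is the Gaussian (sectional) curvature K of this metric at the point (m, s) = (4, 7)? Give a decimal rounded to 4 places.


The metric has the form g = (A dm^2 + B ds^2)/s^2 with A = 5, B = 5.
Substitute u = sqrt(A/B)*m: g = B*(du^2 + ds^2)/s^2, i.e. B times the
Poincare upper half-plane metric, which has constant Gaussian curvature -1.
Scaling a 2D metric by a constant c divides the Gaussian curvature by c,
so K = -1/B = -1/(5) = -0.2000 everywhere (the point (m, s) = (4, 7) is irrelevant:
the curvature is constant).
The requested Gaussian curvature is K = -0.2000.

-0.2000


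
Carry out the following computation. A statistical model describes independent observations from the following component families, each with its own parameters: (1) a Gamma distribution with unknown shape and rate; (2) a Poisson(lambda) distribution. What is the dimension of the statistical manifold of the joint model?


The dimension of a statistical manifold equals the number of free
(independent) real parameters of the model. For a product of independent
blocks the parameter counts add.
- Gamma (shape, rate): 2.
- Poisson (lambda): 1.
Total = 2 + 1 = 3.
Dimension = 3

3


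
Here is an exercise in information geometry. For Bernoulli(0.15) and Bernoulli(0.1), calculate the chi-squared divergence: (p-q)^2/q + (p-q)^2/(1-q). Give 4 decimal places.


Chi-squared divergence between Bernoulli distributions:
chi^2 = (p-q)^2/q + (p-q)^2/(1-q).
p = 0.15, q = 0.1, p-q = 0.05.
(p-q)^2 = 0.0025.
term1 = 0.0025/0.1 = 0.025.
term2 = 0.0025/0.9 = 0.002778.
chi^2 = 0.025 + 0.002778 = 0.0278

0.0278


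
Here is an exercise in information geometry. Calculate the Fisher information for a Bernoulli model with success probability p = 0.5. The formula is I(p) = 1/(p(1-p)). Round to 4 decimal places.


For Bernoulli(p), Fisher information is I(p) = 1/(p*(1-p)).
p = 0.5, 1-p = 0.5.
p*(1-p) = 0.25.
I(p) = 1/0.25 = 4.0000

4.0000


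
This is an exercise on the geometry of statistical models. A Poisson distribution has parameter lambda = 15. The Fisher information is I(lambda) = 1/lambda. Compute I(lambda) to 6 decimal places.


Fisher information for Poisson: I(lambda) = 1/lambda.
lambda = 15.
I(lambda) = 1/15 = 0.066667

0.066667


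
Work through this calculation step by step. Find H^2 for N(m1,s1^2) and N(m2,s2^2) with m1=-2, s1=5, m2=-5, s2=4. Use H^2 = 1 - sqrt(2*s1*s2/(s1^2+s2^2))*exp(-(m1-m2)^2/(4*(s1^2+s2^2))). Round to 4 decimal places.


Squared Hellinger distance for Gaussians:
H^2 = 1 - sqrt(2*s1*s2/(s1^2+s2^2)) * exp(-(m1-m2)^2/(4*(s1^2+s2^2))).
s1^2 = 25, s2^2 = 16, s1^2+s2^2 = 41.
sqrt(2*5*4/(41)) = 0.98773.
(m1-m2)^2 = (3)^2 = 9.
exp(-9/(4*41)) = exp(-0.054878) = 0.946601.
H^2 = 1 - 0.98773*0.946601 = 0.0650

0.0650


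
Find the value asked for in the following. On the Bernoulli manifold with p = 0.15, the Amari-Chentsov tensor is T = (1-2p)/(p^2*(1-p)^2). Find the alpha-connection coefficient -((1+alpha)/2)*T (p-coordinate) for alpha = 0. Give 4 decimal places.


Skewness (Amari-Chentsov) tensor: T = (1-2p)/(p^2*(1-p)^2).
p = 0.15, 1-2p = 0.7, p^2 = 0.0225, (1-p)^2 = 0.7225.
T = 0.7/(0.0225 * 0.7225) = 43.060361.
In the p-coordinate, Gamma^(alpha) = Gamma^(0) - (alpha/2)*T with Gamma^(0) = (1/2)*g'(p) = -T/2,
so Gamma^(alpha) = -((1+alpha)/2)*T.
alpha = 0, -(1+alpha)/2 = -0.5.
Gamma = -0.5 * 43.060361 = -21.5302

-21.5302


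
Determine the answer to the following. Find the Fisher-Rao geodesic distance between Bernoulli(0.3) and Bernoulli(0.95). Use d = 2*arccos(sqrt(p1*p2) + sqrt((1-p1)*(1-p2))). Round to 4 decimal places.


Geodesic distance on Bernoulli manifold:
d(p1,p2) = 2*arccos(sqrt(p1*p2) + sqrt((1-p1)*(1-p2))).
sqrt(p1*p2) = sqrt(0.3*0.95) = 0.533854.
sqrt((1-p1)*(1-p2)) = sqrt(0.7*0.05) = 0.187083.
arg = 0.533854 + 0.187083 = 0.720937.
d = 2*arccos(0.720937) = 1.5313

1.5313


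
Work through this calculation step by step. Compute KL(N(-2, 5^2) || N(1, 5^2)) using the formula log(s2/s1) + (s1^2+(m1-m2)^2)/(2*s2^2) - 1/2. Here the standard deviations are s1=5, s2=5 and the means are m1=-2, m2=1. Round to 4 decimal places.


KL divergence between normal distributions:
KL = log(s2/s1) + (s1^2 + (m1-m2)^2)/(2*s2^2) - 1/2.
log(5/5) = 0.0.
(5^2 + (-2-1)^2)/(2*5^2) = (25 + 9)/50 = 0.68.
KL = 0.0 + 0.68 - 0.5 = 0.1800

0.1800


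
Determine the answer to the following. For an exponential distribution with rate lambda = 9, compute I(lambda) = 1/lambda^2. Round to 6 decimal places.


Fisher information for exponential: I(lambda) = 1/lambda^2.
lambda = 9, lambda^2 = 81.
I = 1/81 = 0.012346

0.012346


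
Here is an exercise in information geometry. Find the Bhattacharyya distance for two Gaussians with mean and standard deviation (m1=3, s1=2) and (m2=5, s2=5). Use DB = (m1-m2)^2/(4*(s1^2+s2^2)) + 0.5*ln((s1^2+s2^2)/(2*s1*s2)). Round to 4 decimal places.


Bhattacharyya distance between two Gaussians:
DB = (m1-m2)^2/(4*(s1^2+s2^2)) + (1/2)*ln((s1^2+s2^2)/(2*s1*s2)).
(m1-m2)^2 = (-2)^2 = 4.
s1^2+s2^2 = 4 + 25 = 29.
term1 = 4/116 = 0.034483.
term2 = 0.5*ln(29/20.0) = 0.185782.
DB = 0.034483 + 0.185782 = 0.2203

0.2203


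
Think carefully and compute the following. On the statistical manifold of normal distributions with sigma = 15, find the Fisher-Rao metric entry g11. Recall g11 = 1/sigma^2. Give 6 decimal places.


For the 2-parameter normal family, the Fisher metric has:
  g11 = 1/sigma^2, g22 = 2/sigma^2.
sigma = 15, sigma^2 = 225.
g11 = 0.004444

0.004444


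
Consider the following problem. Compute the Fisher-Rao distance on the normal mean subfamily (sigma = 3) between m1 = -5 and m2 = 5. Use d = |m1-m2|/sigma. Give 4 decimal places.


On the fixed-variance normal subfamily, geodesic distance = |m1-m2|/sigma.
|-5 - 5| = 10.
sigma = 3.
d = 10/3 = 3.3333

3.3333


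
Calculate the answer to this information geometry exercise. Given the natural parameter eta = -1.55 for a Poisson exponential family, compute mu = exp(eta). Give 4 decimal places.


Expectation parameter for Poisson exponential family:
mu = exp(eta).
eta = -1.55.
mu = exp(-1.55) = 0.2122

0.2122


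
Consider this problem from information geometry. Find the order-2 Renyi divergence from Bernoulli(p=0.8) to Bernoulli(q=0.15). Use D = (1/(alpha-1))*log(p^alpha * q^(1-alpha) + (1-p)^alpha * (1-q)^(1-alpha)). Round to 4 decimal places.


Renyi divergence of order alpha between Bernoulli distributions:
D = (1/(alpha-1))*log(p^alpha * q^(1-alpha) + (1-p)^alpha * (1-q)^(1-alpha)).
alpha = 2, p = 0.8, q = 0.15.
p^alpha * q^(1-alpha) = 0.8^2 * 0.15^-1 = 4.266667.
(1-p)^alpha * (1-q)^(1-alpha) = 0.2^2 * 0.85^-1 = 0.047059.
sum = 4.266667 + 0.047059 = 4.313725.
D = (1/1)*log(4.313725) = 1.4618

1.4618


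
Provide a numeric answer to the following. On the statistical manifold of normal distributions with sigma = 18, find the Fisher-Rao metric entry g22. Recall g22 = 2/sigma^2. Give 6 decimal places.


For the 2-parameter normal family, the Fisher metric has:
  g11 = 1/sigma^2, g22 = 2/sigma^2.
sigma = 18, sigma^2 = 324.
g22 = 0.006173

0.006173


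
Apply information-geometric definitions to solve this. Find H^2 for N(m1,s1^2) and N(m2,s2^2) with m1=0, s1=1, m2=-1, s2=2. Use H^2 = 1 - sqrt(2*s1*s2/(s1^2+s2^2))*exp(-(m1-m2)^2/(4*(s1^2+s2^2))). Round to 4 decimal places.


Squared Hellinger distance for Gaussians:
H^2 = 1 - sqrt(2*s1*s2/(s1^2+s2^2)) * exp(-(m1-m2)^2/(4*(s1^2+s2^2))).
s1^2 = 1, s2^2 = 4, s1^2+s2^2 = 5.
sqrt(2*1*2/(5)) = 0.894427.
(m1-m2)^2 = (1)^2 = 1.
exp(-1/(4*5)) = exp(-0.05) = 0.951229.
H^2 = 1 - 0.894427*0.951229 = 0.1492

0.1492


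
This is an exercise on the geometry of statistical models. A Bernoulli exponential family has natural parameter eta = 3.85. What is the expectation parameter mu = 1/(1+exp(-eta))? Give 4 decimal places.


Dual coordinate (expectation parameter) for Bernoulli:
mu = 1/(1+exp(-eta)).
eta = 3.85.
exp(-eta) = exp(-3.85) = 0.02128.
mu = 1/(1+0.02128) = 0.9792

0.9792


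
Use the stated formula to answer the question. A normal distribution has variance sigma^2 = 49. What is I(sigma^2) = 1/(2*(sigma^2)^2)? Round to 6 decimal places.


Fisher information for variance: I(sigma^2) = 1/(2*sigma^4).
sigma^2 = 49, so sigma^4 = 2401.
I = 1/(2*2401) = 1/4802 = 0.000208

0.000208


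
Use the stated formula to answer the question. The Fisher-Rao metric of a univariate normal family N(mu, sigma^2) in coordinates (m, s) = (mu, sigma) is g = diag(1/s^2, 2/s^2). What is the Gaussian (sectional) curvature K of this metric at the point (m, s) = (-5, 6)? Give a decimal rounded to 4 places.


The metric has the form g = (A dm^2 + B ds^2)/s^2 with A = 1, B = 2.
Substitute u = sqrt(A/B)*m: g = B*(du^2 + ds^2)/s^2, i.e. B times the
Poincare upper half-plane metric, which has constant Gaussian curvature -1.
Scaling a 2D metric by a constant c divides the Gaussian curvature by c,
so K = -1/B = -1/(2) = -0.5000 everywhere (the point (m, s) = (-5, 6) is irrelevant:
the curvature is constant).
The requested Gaussian curvature is K = -0.5000.

-0.5000


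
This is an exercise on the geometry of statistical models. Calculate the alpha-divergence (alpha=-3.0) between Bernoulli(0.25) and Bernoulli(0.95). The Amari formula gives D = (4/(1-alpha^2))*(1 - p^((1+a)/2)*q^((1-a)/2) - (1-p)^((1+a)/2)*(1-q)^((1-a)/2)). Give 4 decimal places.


Amari alpha-divergence:
D = (4/(1-alpha^2))*(1 - p^((1+a)/2)*q^((1-a)/2) - (1-p)^((1+a)/2)*(1-q)^((1-a)/2)).
alpha = -3.0, p = 0.25, q = 0.95.
e1 = (1+alpha)/2 = -1.0, e2 = (1-alpha)/2 = 2.0.
t1 = p^e1 * q^e2 = 0.25^-1.0 * 0.95^2.0 = 3.61.
t2 = (1-p)^e1 * (1-q)^e2 = 0.75^-1.0 * 0.05^2.0 = 0.003333.
4/(1-alpha^2) = -0.5.
D = -0.5*(1 - 3.61 - 0.003333) = 1.3067

1.3067


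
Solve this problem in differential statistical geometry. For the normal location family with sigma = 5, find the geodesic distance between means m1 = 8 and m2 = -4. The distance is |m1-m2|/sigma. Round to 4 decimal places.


On the fixed-variance normal subfamily, geodesic distance = |m1-m2|/sigma.
|8 - -4| = 12.
sigma = 5.
d = 12/5 = 2.4000

2.4000


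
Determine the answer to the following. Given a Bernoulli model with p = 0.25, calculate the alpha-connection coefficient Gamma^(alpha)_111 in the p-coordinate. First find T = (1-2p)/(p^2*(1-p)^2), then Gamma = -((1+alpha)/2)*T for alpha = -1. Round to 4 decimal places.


Skewness (Amari-Chentsov) tensor: T = (1-2p)/(p^2*(1-p)^2).
p = 0.25, 1-2p = 0.5, p^2 = 0.0625, (1-p)^2 = 0.5625.
T = 0.5/(0.0625 * 0.5625) = 14.222222.
In the p-coordinate, Gamma^(alpha) = Gamma^(0) - (alpha/2)*T with Gamma^(0) = (1/2)*g'(p) = -T/2,
so Gamma^(alpha) = -((1+alpha)/2)*T.
alpha = -1, -(1+alpha)/2 = 0.0.
Gamma = 0.0 * 14.222222 = 0.0000

0.0000
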